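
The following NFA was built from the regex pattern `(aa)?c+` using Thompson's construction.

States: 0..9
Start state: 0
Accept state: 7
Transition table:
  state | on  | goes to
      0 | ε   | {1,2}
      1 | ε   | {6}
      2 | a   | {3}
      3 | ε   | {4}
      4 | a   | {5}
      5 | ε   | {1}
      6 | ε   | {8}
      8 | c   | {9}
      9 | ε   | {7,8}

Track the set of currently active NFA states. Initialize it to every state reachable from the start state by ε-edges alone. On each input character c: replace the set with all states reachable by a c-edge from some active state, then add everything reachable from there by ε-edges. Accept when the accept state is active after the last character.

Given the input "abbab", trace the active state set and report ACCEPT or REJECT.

initial (ε-close {0}): {0,1,2,6,8}
'a' @ 1: {3,4}
'b' @ 2: {}  — state set empty
rest 'bab' ignored (set empty)
end set {} — state 7 not in

Answer: REJECT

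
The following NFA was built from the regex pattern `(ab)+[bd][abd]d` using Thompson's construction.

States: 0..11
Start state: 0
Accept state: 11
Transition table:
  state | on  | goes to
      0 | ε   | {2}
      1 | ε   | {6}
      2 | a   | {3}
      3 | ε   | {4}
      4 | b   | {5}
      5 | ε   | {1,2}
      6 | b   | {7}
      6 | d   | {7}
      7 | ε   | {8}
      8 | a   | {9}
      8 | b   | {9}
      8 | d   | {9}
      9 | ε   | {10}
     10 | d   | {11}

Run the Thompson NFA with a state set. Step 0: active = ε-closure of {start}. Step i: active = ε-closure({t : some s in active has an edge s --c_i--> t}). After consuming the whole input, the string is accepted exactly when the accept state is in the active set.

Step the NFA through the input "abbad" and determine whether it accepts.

S₀ = ε-closure({0}) = {0,2}
'a' @ 1: {3,4}
'b' @ 2: {1,2,5,6}
'b' @ 3: {7,8}
'a' @ 4: {9,10}
'd' @ 5: {11}  (accept∈set)
after full input: {11}  (accept=11 in)

Answer: ACCEPT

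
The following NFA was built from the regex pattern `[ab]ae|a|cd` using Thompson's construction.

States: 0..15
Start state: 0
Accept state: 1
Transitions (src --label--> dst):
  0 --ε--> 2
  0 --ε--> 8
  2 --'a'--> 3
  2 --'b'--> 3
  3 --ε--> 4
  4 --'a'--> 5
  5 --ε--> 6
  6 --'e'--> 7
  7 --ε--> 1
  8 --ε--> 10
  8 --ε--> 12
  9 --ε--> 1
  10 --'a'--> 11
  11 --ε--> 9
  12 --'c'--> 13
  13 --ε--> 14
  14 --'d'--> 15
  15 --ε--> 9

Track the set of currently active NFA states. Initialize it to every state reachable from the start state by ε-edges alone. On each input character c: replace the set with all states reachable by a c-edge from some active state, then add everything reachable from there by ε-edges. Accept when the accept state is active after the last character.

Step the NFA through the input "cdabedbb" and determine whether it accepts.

start: ε-closure({0}) = {0,2,8,10,12}
'c' @ 1: {13,14}
'd' @ 2: {1,9,15}  ✓accept
'a' @ 3: {}  — state set empty
rest 'bedbb' ignored (set empty)
final: {}; accept 1 not in set

Answer: REJECT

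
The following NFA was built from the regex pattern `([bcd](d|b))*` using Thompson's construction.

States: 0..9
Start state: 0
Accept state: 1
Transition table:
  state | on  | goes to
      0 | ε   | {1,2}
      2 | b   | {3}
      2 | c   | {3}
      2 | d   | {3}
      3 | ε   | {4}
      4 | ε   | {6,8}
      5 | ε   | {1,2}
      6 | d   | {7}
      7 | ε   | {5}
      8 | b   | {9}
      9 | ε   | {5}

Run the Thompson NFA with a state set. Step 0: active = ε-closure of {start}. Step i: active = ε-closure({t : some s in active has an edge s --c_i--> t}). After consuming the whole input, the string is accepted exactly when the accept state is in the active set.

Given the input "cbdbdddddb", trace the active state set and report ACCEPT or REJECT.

start: ε-closure({0}) = {0,1,2}
'c' @ 1: {3,4,6,8}
'b' @ 2: {1,2,5,9}  ✓accept
'd' @ 3: {3,4,6,8}
'b' @ 4: {1,2,5,9}  ✓accept
'd' @ 5: {3,4,6,8}
'd' @ 6: {1,2,5,7}  ✓accept
'd' @ 7: {3,4,6,8}
'd' @ 8: {1,2,5,7}  ✓accept
'd' @ 9: {3,4,6,8}
'b' @ 10: {1,2,5,9}  ✓accept
end set {1,2,5,9} — state 1 in

Answer: ACCEPT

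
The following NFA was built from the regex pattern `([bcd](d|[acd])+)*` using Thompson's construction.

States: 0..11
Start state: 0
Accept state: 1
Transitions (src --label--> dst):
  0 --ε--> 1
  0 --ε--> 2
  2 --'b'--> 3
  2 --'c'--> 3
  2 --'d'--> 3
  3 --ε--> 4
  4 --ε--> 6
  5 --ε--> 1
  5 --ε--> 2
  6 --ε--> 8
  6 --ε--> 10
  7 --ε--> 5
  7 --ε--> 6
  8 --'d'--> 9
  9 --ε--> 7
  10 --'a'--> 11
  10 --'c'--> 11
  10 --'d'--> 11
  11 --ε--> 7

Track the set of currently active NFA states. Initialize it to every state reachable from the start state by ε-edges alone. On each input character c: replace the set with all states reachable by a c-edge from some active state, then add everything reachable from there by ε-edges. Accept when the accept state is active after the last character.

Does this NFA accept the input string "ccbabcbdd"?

Answer: ACCEPT

Steps:
S₀ = ε-closure({0}) = {0,1,2}
'c' @ 1: {3,4,6,8,10}
'c' @ 2: {1,2,5,6,7,8,10,11}  (accept∈set)
'b' @ 3: {3,4,6,8,10}
'a' @ 4: {1,2,5,6,7,8,10,11}  (accept∈set)
'b' @ 5: {3,4,6,8,10}
'c' @ 6: {1,2,5,6,7,8,10,11}  (accept∈set)
'b' @ 7: {3,4,6,8,10}
'd' @ 8: {1,2,5,6,7,8,9,10,11}  (accept∈set)
'd' @ 9: {1,2,3,4,5,6,7,8,9,10,11}  (accept∈set)
after full input: {1,2,3,4,5,6,7,8,9,10,11}  (accept=1 in)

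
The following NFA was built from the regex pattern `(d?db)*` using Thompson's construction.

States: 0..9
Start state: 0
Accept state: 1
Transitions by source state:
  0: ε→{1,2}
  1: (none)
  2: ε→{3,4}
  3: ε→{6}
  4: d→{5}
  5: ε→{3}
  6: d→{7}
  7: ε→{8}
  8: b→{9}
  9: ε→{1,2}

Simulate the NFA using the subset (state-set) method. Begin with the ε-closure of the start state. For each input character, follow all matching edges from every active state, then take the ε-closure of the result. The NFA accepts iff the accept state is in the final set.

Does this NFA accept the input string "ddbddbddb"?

Answer: ACCEPT

Steps:
S₀ = ε-closure({0}) = {0,1,2,3,4,6}
'd' @ 1: {3,5,6,7,8}
'd' @ 2: {7,8}
'b' @ 3: {1,2,3,4,6,9}  [accepting]
'd' @ 4: {3,5,6,7,8}
'd' @ 5: {7,8}
'b' @ 6: {1,2,3,4,6,9}  [accepting]
'd' @ 7: {3,5,6,7,8}
'd' @ 8: {7,8}
'b' @ 9: {1,2,3,4,6,9}  [accepting]
after full input: {1,2,3,4,6,9}  (accept=1 in)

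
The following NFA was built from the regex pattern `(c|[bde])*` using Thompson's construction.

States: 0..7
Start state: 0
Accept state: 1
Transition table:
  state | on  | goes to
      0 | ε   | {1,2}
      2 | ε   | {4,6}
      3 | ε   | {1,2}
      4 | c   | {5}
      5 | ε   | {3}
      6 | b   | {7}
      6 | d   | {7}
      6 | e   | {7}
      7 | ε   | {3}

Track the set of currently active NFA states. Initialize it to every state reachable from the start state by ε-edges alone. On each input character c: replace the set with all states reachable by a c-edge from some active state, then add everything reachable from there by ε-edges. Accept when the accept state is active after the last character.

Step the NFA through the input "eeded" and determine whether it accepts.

Answer: ACCEPT

Steps:
S₀ = ε-closure({0}) = {0,1,2,4,6}
'e' @ 1: {1,2,3,4,6,7}  [accepting]
'e' @ 2: {1,2,3,4,6,7}  [accepting]
'd' @ 3: {1,2,3,4,6,7}  [accepting]
'e' @ 4: {1,2,3,4,6,7}  [accepting]
'd' @ 5: {1,2,3,4,6,7}  [accepting]
final: {1,2,3,4,6,7}; accept 1 in set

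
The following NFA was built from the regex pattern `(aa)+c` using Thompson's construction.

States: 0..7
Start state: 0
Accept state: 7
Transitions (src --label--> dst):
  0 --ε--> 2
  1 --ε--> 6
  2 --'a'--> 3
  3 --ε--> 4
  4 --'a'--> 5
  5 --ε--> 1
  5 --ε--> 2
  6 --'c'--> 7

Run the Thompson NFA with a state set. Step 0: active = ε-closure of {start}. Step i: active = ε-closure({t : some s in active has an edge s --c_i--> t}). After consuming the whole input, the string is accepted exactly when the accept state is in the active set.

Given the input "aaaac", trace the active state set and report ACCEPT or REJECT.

S₀ = ε-closure({0}) = {0,2}
'a' @ 1: {3,4}
'a' @ 2: {1,2,5,6}
'a' @ 3: {3,4}
'a' @ 4: {1,2,5,6}
'c' @ 5: {7}  (accept∈set)
after full input: {7}  (accept=7 in)

Answer: ACCEPT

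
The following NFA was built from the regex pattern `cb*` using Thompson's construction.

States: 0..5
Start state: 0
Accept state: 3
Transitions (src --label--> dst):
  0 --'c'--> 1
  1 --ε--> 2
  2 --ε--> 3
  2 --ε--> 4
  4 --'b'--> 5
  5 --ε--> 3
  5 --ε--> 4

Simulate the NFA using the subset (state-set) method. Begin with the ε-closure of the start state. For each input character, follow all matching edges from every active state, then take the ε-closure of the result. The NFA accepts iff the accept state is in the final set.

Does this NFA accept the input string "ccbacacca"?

S₀ = ε-closure({0}) = {0}
'c' @ 1: {1,2,3,4}  [accepting]
'c' @ 2: {}  — dead — no transitions
rest 'bacacca' ignored (set empty)
end set {} — state 3 not in

Answer: REJECT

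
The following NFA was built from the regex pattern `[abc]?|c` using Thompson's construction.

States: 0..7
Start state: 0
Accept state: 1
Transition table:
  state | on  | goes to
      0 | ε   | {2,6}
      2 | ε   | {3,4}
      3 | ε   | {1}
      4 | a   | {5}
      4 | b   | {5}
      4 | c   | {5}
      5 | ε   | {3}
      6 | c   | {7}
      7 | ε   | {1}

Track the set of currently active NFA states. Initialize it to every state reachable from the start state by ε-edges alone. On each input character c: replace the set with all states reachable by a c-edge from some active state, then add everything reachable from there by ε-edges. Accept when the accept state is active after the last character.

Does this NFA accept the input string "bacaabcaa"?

start: ε-closure({0}) = {0,1,2,3,4,6}
'b' @ 1: {1,3,5}  [accepting]
'a' @ 2: {}  — no active states
rest 'caabcaa' ignored (set empty)
end set {} — state 1 not in

Answer: REJECT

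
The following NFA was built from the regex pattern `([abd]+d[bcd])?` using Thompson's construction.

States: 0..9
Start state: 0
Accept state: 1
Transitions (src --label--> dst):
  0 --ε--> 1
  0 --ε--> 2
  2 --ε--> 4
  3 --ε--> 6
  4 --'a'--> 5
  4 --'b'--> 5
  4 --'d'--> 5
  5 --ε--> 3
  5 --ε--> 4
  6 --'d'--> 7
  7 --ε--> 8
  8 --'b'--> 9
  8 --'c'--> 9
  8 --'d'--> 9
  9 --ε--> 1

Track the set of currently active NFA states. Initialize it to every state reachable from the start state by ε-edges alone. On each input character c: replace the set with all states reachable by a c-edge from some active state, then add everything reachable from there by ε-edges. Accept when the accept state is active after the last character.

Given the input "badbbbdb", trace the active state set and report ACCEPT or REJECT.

Answer: ACCEPT

Derivation:
start: ε-closure({0}) = {0,1,2,4}
'b' @ 1: {3,4,5,6}
'a' @ 2: {3,4,5,6}
'd' @ 3: {3,4,5,6,7,8}
'b' @ 4: {1,3,4,5,6,9}  [accepting]
'b' @ 5: {3,4,5,6}
'b' @ 6: {3,4,5,6}
'd' @ 7: {3,4,5,6,7,8}
'b' @ 8: {1,3,4,5,6,9}  [accepting]
final: {1,3,4,5,6,9}; accept 1 in set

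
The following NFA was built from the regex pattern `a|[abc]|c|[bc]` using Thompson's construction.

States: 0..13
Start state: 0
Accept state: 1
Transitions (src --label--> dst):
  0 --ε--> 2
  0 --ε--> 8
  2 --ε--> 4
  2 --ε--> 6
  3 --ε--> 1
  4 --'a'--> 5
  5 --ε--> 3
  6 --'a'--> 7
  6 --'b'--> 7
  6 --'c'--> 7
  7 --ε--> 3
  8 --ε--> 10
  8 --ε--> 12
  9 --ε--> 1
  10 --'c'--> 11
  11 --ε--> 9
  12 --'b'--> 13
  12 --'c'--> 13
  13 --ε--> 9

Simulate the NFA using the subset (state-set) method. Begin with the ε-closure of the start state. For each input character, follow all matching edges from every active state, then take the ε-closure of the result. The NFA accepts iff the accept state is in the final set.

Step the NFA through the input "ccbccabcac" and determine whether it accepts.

Answer: REJECT

Steps:
start: ε-closure({0}) = {0,2,4,6,8,10,12}
'c' @ 1: {1,3,7,9,11,13}  ✓accept
'c' @ 2: {}  — no active states
rest 'bccabcac' ignored (set empty)
final: {}; accept 1 not in set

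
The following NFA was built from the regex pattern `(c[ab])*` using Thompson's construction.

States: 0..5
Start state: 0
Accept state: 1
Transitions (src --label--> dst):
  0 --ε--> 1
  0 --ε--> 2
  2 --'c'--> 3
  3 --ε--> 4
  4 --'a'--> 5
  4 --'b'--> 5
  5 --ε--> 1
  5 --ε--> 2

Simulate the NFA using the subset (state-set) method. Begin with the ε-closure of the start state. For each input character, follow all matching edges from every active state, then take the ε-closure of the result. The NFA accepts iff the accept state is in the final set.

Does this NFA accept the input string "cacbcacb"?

S₀ = ε-closure({0}) = {0,1,2}
'c' @ 1: {3,4}
'a' @ 2: {1,2,5}  (accept∈set)
'c' @ 3: {3,4}
'b' @ 4: {1,2,5}  (accept∈set)
'c' @ 5: {3,4}
'a' @ 6: {1,2,5}  (accept∈set)
'c' @ 7: {3,4}
'b' @ 8: {1,2,5}  (accept∈set)
end set {1,2,5} — state 1 in

Answer: ACCEPT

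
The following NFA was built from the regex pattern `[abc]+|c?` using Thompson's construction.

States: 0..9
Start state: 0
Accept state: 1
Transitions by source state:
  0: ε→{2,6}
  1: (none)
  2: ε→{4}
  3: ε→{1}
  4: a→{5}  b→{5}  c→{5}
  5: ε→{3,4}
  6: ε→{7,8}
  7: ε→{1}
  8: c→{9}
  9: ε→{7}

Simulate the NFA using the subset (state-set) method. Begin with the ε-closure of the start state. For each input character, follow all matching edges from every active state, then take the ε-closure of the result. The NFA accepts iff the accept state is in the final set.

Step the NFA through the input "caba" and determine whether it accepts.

start: ε-closure({0}) = {0,1,2,4,6,7,8}
'c' @ 1: {1,3,4,5,7,9}  ✓accept
'a' @ 2: {1,3,4,5}  ✓accept
'b' @ 3: {1,3,4,5}  ✓accept
'a' @ 4: {1,3,4,5}  ✓accept
after full input: {1,3,4,5}  (accept=1 in)

Answer: ACCEPT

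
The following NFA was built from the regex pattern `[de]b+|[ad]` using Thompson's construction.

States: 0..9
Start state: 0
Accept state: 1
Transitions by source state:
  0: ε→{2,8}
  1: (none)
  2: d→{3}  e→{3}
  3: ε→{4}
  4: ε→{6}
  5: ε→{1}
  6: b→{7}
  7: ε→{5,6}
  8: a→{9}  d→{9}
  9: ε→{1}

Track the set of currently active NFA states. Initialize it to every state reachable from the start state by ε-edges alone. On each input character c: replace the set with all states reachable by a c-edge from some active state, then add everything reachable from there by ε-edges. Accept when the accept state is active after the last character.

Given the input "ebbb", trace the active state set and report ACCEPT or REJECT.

start: ε-closure({0}) = {0,2,8}
'e' @ 1: {3,4,6}
'b' @ 2: {1,5,6,7}  [accepting]
'b' @ 3: {1,5,6,7}  [accepting]
'b' @ 4: {1,5,6,7}  [accepting]
final: {1,5,6,7}; accept 1 in set

Answer: ACCEPT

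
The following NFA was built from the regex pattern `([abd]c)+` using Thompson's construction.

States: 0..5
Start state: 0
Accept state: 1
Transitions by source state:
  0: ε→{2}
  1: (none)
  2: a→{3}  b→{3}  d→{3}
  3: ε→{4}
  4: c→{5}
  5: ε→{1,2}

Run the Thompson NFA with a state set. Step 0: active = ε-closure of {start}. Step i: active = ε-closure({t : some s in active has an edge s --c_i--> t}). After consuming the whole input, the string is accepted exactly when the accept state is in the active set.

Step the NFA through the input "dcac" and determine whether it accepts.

initial (ε-close {0}): {0,2}
'd' @ 1: {3,4}
'c' @ 2: {1,2,5}  [accepting]
'a' @ 3: {3,4}
'c' @ 4: {1,2,5}  [accepting]
final: {1,2,5}; accept 1 in set

Answer: ACCEPT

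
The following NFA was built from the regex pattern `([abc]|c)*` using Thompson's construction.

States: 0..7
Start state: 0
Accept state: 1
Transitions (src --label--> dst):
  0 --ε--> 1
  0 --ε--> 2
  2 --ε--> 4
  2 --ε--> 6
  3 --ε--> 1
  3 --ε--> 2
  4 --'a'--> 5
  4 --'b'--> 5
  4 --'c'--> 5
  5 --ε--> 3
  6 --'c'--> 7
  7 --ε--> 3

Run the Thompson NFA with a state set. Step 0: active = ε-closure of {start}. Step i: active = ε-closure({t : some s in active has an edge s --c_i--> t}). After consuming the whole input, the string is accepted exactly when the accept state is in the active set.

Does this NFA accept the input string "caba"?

Answer: ACCEPT

Steps:
S₀ = ε-closure({0}) = {0,1,2,4,6}
'c' @ 1: {1,2,3,4,5,6,7}  ✓accept
'a' @ 2: {1,2,3,4,5,6}  ✓accept
'b' @ 3: {1,2,3,4,5,6}  ✓accept
'a' @ 4: {1,2,3,4,5,6}  ✓accept
after full input: {1,2,3,4,5,6}  (accept=1 in)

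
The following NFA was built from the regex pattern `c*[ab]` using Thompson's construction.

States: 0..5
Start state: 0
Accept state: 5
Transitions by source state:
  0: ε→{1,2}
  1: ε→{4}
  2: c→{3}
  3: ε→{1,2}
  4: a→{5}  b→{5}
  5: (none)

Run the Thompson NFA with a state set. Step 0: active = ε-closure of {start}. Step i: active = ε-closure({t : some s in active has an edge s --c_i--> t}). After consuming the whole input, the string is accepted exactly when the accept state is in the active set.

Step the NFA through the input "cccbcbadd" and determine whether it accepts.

Answer: REJECT

Steps:
start: ε-closure({0}) = {0,1,2,4}
'c' @ 1: {1,2,3,4}
'c' @ 2: {1,2,3,4}
'c' @ 3: {1,2,3,4}
'b' @ 4: {5}  (accept∈set)
'c' @ 5: {}  — no active states
rest 'badd' ignored (set empty)
final: {}; accept 5 not in set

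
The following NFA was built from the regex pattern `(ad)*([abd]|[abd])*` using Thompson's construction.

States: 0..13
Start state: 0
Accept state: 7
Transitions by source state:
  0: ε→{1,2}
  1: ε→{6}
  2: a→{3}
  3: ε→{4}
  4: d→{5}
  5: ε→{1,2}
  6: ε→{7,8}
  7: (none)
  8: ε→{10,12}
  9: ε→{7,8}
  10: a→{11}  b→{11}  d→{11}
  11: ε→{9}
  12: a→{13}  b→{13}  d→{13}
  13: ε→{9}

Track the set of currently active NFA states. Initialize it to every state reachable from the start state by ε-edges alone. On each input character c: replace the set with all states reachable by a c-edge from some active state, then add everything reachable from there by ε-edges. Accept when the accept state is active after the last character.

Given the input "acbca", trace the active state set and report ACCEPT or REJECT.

Answer: REJECT

Steps:
S₀ = ε-closure({0}) = {0,1,2,6,7,8,10,12}
'a' @ 1: {3,4,7,8,9,10,11,12,13}  (accept∈set)
'c' @ 2: {}  — no active states
rest 'bca' ignored (set empty)
after full input: {}  (accept=7 not in)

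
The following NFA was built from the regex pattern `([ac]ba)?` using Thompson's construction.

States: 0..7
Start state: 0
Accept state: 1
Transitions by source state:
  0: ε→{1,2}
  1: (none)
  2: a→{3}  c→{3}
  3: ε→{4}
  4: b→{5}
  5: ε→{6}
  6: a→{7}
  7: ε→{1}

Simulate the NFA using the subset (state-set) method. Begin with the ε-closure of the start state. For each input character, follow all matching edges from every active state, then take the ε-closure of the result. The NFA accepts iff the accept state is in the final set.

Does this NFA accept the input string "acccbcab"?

Answer: REJECT

Derivation:
initial (ε-close {0}): {0,1,2}
'a' @ 1: {3,4}
'c' @ 2: {}  — state set empty
rest 'ccbcab' ignored (set empty)
after full input: {}  (accept=1 not in)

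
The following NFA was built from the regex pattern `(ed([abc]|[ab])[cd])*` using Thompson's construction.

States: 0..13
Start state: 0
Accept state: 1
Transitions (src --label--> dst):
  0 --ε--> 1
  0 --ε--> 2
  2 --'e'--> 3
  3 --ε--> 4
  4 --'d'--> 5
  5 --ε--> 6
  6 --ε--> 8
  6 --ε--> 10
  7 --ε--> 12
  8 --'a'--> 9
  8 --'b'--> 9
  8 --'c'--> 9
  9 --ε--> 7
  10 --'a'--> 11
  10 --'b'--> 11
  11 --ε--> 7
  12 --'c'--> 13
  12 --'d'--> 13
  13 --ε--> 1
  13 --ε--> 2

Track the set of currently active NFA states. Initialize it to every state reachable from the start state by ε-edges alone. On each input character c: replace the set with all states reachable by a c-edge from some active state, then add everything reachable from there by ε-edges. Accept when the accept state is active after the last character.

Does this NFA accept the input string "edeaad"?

initial (ε-close {0}): {0,1,2}
'e' @ 1: {3,4}
'd' @ 2: {5,6,8,10}
'e' @ 3: {}  — dead — no transitions
rest 'aad' ignored (set empty)
end set {} — state 1 not in

Answer: REJECT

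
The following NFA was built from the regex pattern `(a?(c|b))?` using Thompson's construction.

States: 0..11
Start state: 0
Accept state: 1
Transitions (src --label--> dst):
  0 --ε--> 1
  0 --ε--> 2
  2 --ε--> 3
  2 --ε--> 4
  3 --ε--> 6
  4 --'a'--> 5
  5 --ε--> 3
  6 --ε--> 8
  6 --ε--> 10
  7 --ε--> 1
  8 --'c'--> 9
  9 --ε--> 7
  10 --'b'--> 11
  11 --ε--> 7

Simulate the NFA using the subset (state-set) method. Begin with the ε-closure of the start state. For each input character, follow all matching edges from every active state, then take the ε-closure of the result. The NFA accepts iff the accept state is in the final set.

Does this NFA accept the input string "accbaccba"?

Answer: REJECT

Derivation:
initial (ε-close {0}): {0,1,2,3,4,6,8,10}
'a' @ 1: {3,5,6,8,10}
'c' @ 2: {1,7,9}  [accepting]
'c' @ 3: {}  — state set empty
rest 'baccba' ignored (set empty)
end set {} — state 1 not in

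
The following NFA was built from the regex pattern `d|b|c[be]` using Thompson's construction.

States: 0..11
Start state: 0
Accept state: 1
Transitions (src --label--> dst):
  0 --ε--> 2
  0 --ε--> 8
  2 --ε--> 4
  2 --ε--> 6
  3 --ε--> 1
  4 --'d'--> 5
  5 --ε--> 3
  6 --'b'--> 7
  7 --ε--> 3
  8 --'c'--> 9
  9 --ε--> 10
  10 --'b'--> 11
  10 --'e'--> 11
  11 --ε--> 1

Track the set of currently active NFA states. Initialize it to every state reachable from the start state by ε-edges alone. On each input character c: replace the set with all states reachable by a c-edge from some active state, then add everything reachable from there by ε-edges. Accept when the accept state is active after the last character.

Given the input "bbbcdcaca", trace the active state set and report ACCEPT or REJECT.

Answer: REJECT

Trace:
start: ε-closure({0}) = {0,2,4,6,8}
'b' @ 1: {1,3,7}  [accepting]
'b' @ 2: {}  — state set empty
rest 'bcdcaca' ignored (set empty)
final: {}; accept 1 not in set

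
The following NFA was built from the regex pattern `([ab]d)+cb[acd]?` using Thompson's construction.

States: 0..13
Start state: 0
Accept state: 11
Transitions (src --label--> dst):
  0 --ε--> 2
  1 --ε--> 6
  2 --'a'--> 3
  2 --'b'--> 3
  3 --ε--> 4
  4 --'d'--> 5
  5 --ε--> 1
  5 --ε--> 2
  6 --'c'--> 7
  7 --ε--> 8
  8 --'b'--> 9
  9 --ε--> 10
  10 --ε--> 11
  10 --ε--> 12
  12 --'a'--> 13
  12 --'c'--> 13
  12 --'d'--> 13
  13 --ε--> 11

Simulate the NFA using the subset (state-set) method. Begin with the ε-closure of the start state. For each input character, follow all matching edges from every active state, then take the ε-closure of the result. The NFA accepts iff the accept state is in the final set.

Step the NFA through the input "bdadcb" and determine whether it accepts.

Answer: ACCEPT

Steps:
initial (ε-close {0}): {0,2}
'b' @ 1: {3,4}
'd' @ 2: {1,2,5,6}
'a' @ 3: {3,4}
'd' @ 4: {1,2,5,6}
'c' @ 5: {7,8}
'b' @ 6: {9,10,11,12}  ✓accept
after full input: {9,10,11,12}  (accept=11 in)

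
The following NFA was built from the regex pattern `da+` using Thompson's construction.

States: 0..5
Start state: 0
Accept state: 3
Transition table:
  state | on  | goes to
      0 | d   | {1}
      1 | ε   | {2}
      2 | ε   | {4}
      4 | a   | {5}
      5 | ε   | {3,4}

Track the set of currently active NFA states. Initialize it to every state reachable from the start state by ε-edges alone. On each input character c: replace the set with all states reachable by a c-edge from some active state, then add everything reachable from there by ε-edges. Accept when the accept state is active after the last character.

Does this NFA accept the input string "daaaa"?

S₀ = ε-closure({0}) = {0}
'd' @ 1: {1,2,4}
'a' @ 2: {3,4,5}  [accepting]
'a' @ 3: {3,4,5}  [accepting]
'a' @ 4: {3,4,5}  [accepting]
'a' @ 5: {3,4,5}  [accepting]
final: {3,4,5}; accept 3 in set

Answer: ACCEPT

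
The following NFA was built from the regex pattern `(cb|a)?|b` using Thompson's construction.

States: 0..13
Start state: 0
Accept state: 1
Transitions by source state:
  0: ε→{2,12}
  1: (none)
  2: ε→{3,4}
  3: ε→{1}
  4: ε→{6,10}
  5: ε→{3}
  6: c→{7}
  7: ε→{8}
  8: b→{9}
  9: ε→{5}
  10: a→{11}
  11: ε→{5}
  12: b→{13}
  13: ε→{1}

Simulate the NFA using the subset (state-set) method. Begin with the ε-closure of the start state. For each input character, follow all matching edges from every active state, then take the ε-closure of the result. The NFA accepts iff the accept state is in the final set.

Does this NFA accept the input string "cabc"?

Answer: REJECT

Steps:
initial (ε-close {0}): {0,1,2,3,4,6,10,12}
'c' @ 1: {7,8}
'a' @ 2: {}  — state set empty
rest 'bc' ignored (set empty)
final: {}; accept 1 not in set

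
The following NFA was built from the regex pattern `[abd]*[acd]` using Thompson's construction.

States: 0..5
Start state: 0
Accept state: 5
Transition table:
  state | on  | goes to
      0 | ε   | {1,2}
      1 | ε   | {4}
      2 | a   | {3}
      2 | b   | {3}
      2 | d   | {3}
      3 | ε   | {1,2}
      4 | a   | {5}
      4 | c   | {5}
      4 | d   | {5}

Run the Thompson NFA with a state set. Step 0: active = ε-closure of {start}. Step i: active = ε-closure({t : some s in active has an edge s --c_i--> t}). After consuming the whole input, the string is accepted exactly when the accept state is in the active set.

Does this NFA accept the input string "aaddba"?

initial (ε-close {0}): {0,1,2,4}
'a' @ 1: {1,2,3,4,5}  ✓accept
'a' @ 2: {1,2,3,4,5}  ✓accept
'd' @ 3: {1,2,3,4,5}  ✓accept
'd' @ 4: {1,2,3,4,5}  ✓accept
'b' @ 5: {1,2,3,4}
'a' @ 6: {1,2,3,4,5}  ✓accept
final: {1,2,3,4,5}; accept 5 in set

Answer: ACCEPT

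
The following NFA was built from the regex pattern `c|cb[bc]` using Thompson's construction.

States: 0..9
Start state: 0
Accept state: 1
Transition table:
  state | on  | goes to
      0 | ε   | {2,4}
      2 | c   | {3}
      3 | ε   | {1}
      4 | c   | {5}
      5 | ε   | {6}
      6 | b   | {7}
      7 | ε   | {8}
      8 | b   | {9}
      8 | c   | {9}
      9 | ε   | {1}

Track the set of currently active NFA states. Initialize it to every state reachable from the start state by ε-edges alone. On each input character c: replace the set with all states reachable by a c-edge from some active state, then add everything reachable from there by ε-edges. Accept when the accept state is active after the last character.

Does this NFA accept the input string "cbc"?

initial (ε-close {0}): {0,2,4}
'c' @ 1: {1,3,5,6}  [accepting]
'b' @ 2: {7,8}
'c' @ 3: {1,9}  [accepting]
final: {1,9}; accept 1 in set

Answer: ACCEPT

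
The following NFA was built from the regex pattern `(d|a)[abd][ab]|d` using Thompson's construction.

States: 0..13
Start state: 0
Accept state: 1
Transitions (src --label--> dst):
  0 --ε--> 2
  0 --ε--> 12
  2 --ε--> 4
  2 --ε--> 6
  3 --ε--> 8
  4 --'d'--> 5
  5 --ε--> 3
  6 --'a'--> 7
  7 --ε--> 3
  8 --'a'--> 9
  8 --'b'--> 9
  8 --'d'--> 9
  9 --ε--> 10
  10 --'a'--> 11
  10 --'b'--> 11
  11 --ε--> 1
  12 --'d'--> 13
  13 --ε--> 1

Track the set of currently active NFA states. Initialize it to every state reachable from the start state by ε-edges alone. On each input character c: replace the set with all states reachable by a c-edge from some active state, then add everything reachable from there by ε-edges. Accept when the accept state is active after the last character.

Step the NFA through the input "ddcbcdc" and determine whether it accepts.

initial (ε-close {0}): {0,2,4,6,12}
'd' @ 1: {1,3,5,8,13}  [accepting]
'd' @ 2: {9,10}
'c' @ 3: {}  — dead — no transitions
rest 'bcdc' ignored (set empty)
end set {} — state 1 not in

Answer: REJECT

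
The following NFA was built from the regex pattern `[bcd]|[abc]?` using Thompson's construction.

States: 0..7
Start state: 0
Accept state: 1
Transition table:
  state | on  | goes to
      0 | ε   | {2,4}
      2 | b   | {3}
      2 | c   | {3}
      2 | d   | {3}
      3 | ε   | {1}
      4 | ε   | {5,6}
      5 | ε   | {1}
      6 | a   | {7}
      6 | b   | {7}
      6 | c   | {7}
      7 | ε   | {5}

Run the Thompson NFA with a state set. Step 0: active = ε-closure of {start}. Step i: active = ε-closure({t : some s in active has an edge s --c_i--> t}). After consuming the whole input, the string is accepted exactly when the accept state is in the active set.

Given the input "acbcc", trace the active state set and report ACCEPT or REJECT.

Answer: REJECT

Steps:
initial (ε-close {0}): {0,1,2,4,5,6}
'a' @ 1: {1,5,7}  [accepting]
'c' @ 2: {}  — dead — no transitions
rest 'bcc' ignored (set empty)
after full input: {}  (accept=1 not in)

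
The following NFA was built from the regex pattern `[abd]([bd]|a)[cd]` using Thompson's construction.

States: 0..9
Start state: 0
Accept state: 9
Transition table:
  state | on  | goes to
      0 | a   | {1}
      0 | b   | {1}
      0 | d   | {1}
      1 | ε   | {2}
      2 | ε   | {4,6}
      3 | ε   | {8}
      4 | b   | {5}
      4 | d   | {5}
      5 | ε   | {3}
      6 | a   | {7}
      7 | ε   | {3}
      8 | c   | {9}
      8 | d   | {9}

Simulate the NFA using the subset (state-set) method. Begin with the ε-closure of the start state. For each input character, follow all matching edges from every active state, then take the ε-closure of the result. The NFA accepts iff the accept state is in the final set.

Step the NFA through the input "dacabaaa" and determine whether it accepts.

Answer: REJECT

Steps:
initial (ε-close {0}): {0}
'd' @ 1: {1,2,4,6}
'a' @ 2: {3,7,8}
'c' @ 3: {9}  [accepting]
'a' @ 4: {}  — dead — no transitions
rest 'baaa' ignored (set empty)
end set {} — state 9 not in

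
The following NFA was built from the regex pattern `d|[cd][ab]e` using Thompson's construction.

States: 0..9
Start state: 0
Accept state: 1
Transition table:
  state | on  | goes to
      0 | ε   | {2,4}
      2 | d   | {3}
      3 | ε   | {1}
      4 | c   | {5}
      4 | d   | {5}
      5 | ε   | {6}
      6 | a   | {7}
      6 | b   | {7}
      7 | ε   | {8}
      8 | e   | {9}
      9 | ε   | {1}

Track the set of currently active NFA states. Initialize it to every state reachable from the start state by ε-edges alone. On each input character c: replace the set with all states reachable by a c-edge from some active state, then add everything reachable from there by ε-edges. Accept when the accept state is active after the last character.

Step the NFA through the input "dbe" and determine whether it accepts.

S₀ = ε-closure({0}) = {0,2,4}
'd' @ 1: {1,3,5,6}  [accepting]
'b' @ 2: {7,8}
'e' @ 3: {1,9}  [accepting]
after full input: {1,9}  (accept=1 in)

Answer: ACCEPT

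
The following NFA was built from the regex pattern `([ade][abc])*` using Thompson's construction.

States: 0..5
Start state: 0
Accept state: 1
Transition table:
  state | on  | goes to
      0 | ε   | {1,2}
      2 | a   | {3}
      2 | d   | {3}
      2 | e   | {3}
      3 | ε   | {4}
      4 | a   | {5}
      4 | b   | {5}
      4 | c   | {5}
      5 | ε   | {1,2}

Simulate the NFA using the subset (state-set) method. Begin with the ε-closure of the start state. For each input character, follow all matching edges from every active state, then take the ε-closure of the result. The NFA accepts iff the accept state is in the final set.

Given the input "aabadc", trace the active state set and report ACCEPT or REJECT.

start: ε-closure({0}) = {0,1,2}
'a' @ 1: {3,4}
'a' @ 2: {1,2,5}  [accepting]
'b' @ 3: {}  — dead — no transitions
rest 'adc' ignored (set empty)
end set {} — state 1 not in

Answer: REJECT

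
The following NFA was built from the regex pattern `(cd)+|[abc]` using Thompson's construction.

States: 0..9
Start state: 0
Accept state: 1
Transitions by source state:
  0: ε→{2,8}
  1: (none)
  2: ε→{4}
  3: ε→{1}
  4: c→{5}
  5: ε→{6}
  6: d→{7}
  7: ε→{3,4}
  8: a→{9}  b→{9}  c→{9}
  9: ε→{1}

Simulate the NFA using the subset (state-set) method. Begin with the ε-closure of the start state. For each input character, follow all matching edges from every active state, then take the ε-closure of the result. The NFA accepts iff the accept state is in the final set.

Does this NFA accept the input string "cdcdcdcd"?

Answer: ACCEPT

Trace:
start: ε-closure({0}) = {0,2,4,8}
'c' @ 1: {1,5,6,9}  ✓accept
'd' @ 2: {1,3,4,7}  ✓accept
'c' @ 3: {5,6}
'd' @ 4: {1,3,4,7}  ✓accept
'c' @ 5: {5,6}
'd' @ 6: {1,3,4,7}  ✓accept
'c' @ 7: {5,6}
'd' @ 8: {1,3,4,7}  ✓accept
final: {1,3,4,7}; accept 1 in set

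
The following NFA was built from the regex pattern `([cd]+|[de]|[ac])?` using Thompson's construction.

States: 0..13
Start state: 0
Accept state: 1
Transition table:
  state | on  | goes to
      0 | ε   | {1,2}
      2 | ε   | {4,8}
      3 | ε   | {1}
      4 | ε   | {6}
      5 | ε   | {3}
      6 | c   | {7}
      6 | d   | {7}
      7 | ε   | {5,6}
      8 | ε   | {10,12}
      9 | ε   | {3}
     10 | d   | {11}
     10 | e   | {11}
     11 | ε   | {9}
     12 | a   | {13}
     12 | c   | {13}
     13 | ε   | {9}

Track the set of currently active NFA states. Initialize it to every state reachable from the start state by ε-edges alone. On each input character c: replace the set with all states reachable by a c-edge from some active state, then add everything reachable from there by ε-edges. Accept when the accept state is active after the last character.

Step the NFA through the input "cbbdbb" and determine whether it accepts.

S₀ = ε-closure({0}) = {0,1,2,4,6,8,10,12}
'c' @ 1: {1,3,5,6,7,9,13}  (accept∈set)
'b' @ 2: {}  — dead — no transitions
rest 'bdbb' ignored (set empty)
after full input: {}  (accept=1 not in)

Answer: REJECT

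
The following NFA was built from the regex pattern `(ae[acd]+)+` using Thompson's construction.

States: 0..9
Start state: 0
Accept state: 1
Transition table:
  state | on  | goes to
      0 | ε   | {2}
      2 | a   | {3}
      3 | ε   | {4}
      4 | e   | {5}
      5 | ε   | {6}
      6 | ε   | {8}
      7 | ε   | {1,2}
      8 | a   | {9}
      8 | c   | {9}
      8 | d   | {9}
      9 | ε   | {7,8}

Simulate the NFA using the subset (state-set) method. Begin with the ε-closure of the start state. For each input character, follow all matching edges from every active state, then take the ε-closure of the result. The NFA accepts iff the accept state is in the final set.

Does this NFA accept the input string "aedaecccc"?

S₀ = ε-closure({0}) = {0,2}
'a' @ 1: {3,4}
'e' @ 2: {5,6,8}
'd' @ 3: {1,2,7,8,9}  (accept∈set)
'a' @ 4: {1,2,3,4,7,8,9}  (accept∈set)
'e' @ 5: {5,6,8}
'c' @ 6: {1,2,7,8,9}  (accept∈set)
'c' @ 7: {1,2,7,8,9}  (accept∈set)
'c' @ 8: {1,2,7,8,9}  (accept∈set)
'c' @ 9: {1,2,7,8,9}  (accept∈set)
final: {1,2,7,8,9}; accept 1 in set

Answer: ACCEPT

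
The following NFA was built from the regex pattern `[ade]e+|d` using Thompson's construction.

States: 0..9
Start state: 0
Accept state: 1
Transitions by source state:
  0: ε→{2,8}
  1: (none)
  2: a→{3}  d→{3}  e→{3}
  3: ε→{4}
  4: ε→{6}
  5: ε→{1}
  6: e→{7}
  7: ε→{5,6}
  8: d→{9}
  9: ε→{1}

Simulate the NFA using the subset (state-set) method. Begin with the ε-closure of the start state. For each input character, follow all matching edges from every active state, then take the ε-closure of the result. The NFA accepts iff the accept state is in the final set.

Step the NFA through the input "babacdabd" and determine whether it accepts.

S₀ = ε-closure({0}) = {0,2,8}
'b' @ 1: {}  — no active states
rest 'abacdabd' ignored (set empty)
end set {} — state 1 not in

Answer: REJECT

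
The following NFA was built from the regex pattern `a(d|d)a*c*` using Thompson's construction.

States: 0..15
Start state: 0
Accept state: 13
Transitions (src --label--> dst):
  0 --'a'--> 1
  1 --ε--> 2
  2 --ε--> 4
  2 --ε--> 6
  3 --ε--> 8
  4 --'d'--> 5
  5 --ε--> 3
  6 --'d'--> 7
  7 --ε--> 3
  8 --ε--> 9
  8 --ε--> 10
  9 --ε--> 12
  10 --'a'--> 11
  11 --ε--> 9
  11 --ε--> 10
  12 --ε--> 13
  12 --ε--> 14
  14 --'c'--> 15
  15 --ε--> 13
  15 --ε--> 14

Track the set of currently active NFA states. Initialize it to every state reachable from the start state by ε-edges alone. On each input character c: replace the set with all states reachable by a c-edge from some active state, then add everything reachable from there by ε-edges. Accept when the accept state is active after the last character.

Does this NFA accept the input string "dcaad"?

start: ε-closure({0}) = {0}
'd' @ 1: {}  — no active states
rest 'caad' ignored (set empty)
end set {} — state 13 not in

Answer: REJECT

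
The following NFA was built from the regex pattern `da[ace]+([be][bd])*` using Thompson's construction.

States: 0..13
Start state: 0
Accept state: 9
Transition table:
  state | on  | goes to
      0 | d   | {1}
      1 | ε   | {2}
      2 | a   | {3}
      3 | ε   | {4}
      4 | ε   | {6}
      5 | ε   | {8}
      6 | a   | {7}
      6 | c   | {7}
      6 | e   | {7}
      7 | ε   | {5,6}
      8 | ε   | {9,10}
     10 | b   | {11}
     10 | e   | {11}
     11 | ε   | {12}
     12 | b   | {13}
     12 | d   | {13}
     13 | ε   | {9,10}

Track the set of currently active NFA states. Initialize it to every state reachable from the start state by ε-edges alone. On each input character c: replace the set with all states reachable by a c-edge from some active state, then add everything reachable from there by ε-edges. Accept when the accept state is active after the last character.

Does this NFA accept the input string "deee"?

Answer: REJECT

Derivation:
S₀ = ε-closure({0}) = {0}
'd' @ 1: {1,2}
'e' @ 2: {}  — no active states
rest 'ee' ignored (set empty)
after full input: {}  (accept=9 not in)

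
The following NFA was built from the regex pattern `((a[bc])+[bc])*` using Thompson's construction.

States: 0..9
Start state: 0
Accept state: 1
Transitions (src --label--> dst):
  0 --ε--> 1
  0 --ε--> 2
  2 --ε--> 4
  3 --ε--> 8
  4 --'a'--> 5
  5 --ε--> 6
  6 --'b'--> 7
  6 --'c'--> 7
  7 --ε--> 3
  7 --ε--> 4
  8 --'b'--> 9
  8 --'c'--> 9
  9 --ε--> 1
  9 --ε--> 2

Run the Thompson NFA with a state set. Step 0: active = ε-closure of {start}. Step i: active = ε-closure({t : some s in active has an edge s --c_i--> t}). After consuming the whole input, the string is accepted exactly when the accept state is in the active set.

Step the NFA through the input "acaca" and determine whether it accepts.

start: ε-closure({0}) = {0,1,2,4}
'a' @ 1: {5,6}
'c' @ 2: {3,4,7,8}
'a' @ 3: {5,6}
'c' @ 4: {3,4,7,8}
'a' @ 5: {5,6}
final: {5,6}; accept 1 not in set

Answer: REJECT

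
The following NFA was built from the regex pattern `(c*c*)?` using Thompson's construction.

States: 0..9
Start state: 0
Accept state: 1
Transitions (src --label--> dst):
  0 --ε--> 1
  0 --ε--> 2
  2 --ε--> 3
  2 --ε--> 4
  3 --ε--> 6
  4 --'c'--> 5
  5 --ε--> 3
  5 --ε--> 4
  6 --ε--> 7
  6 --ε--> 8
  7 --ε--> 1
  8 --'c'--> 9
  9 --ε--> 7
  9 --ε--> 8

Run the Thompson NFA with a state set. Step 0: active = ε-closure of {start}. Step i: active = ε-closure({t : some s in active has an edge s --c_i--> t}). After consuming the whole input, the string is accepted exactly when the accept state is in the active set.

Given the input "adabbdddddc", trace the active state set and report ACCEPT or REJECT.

initial (ε-close {0}): {0,1,2,3,4,6,7,8}
'a' @ 1: {}  — no active states
rest 'dabbdddddc' ignored (set empty)
after full input: {}  (accept=1 not in)

Answer: REJECT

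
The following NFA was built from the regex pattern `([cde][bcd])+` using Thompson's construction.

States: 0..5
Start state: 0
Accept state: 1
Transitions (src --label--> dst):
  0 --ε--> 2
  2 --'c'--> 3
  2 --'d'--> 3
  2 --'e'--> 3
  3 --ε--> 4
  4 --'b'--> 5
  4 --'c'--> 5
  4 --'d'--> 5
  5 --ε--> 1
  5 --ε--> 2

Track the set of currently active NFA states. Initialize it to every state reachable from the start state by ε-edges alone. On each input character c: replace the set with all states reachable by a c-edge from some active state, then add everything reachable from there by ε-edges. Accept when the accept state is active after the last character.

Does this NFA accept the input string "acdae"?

initial (ε-close {0}): {0,2}
'a' @ 1: {}  — no active states
rest 'cdae' ignored (set empty)
after full input: {}  (accept=1 not in)

Answer: REJECT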